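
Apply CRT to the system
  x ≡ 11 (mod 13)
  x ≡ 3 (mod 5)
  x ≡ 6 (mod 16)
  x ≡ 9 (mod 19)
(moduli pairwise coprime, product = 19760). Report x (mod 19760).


Product of moduli M = 13 · 5 · 16 · 19 = 19760.
Merge one congruence at a time:
  Start: x ≡ 11 (mod 13).
  Combine with x ≡ 3 (mod 5); new modulus lcm = 65.
    Write x = 11 + 13·t and substitute into x ≡ 3 (mod 5): 13·t ≡ 3 − 11 = -8 (mod 5).
    Reduce coefficients mod 5: 3·t ≡ 2 (mod 5).
    The inverse of 3 mod 5 is 2 (since 3·2 = 6 = 1·5 + 1), so t ≡ 2·2 = 4 ≡ 4 (mod 5).
    Then x = 11 + 13·4 = 63, valid modulo lcm(13, 5) = 65: x ≡ 63 (mod 65).
  Combine with x ≡ 6 (mod 16); new modulus lcm = 1040.
    Write x = 63 + 65·t and substitute into x ≡ 6 (mod 16): 65·t ≡ 6 − 63 = -57 (mod 16).
    Reduce coefficients mod 16: 1·t ≡ 7 (mod 16).
    So t ≡ 7 (mod 16).
    Then x = 63 + 65·7 = 518, valid modulo lcm(65, 16) = 1040: x ≡ 518 (mod 1040).
  Combine with x ≡ 9 (mod 19); new modulus lcm = 19760.
    Write x = 518 + 1040·t and substitute into x ≡ 9 (mod 19): 1040·t ≡ 9 − 518 = -509 (mod 19).
    Reduce coefficients mod 19: 14·t ≡ 4 (mod 19).
    The inverse of 14 mod 19 is 15 (since 14·15 = 210 = 11·19 + 1), so t ≡ 15·4 = 60 ≡ 3 (mod 19).
    Then x = 518 + 1040·3 = 3638, valid modulo lcm(1040, 19) = 19760: x ≡ 3638 (mod 19760).
Verify against each original: 3638 mod 13 = 11, 3638 mod 5 = 3, 3638 mod 16 = 6, 3638 mod 19 = 9.

x ≡ 3638 (mod 19760).


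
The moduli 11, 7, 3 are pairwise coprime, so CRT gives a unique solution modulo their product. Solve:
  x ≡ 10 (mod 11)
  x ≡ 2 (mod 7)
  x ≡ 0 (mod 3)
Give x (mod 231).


Moduli 11, 7, 3 are pairwise coprime; by CRT there is a unique solution modulo M = 11 · 7 · 3 = 231.
Solve pairwise, accumulating the modulus:
  Start with x ≡ 10 (mod 11).
  Combine with x ≡ 2 (mod 7): since gcd(11, 7) = 1, we get a unique residue mod 77.
    Write x = 10 + 11·t and substitute into x ≡ 2 (mod 7): 11·t ≡ 2 − 10 = -8 (mod 7).
    Reduce coefficients mod 7: 4·t ≡ 6 (mod 7).
    The inverse of 4 mod 7 is 2 (since 4·2 = 8 = 1·7 + 1), so t ≡ 2·6 = 12 ≡ 5 (mod 7).
    Then x = 10 + 11·5 = 65, valid modulo lcm(11, 7) = 77: x ≡ 65 (mod 77).
  Combine with x ≡ 0 (mod 3): since gcd(77, 3) = 1, we get a unique residue mod 231.
    Write x = 65 + 77·t and substitute into x ≡ 0 (mod 3): 77·t ≡ 0 − 65 = -65 (mod 3).
    Reduce coefficients mod 3: 2·t ≡ 1 (mod 3).
    The inverse of 2 mod 3 is 2 (since 2·2 = 4 = 1·3 + 1), so t ≡ 2·1 = 2 ≡ 2 (mod 3).
    Then x = 65 + 77·2 = 219, valid modulo lcm(77, 3) = 231: x ≡ 219 (mod 231).
Verify: 219 mod 11 = 10 ✓, 219 mod 7 = 2 ✓, 219 mod 3 = 0 ✓.

x ≡ 219 (mod 231).


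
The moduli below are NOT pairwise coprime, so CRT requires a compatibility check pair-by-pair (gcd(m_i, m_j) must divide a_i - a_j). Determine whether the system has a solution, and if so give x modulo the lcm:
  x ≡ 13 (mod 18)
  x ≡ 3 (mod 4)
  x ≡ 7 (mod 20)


Moduli 18, 4, 20 are not pairwise coprime, so CRT works modulo lcm(m_i) when all pairwise compatibility conditions hold.
Pairwise compatibility: gcd(m_i, m_j) must divide a_i - a_j for every pair.
Merge one congruence at a time:
  Start: x ≡ 13 (mod 18).
  Combine with x ≡ 3 (mod 4): gcd(18, 4) = 2; 3 - 13 = -10, which IS divisible by 2, so compatible.
    Write x = 13 + 18·t and substitute into x ≡ 3 (mod 4): 18·t ≡ 3 − 13 = -10 (mod 4).
    Divide the congruence (and modulus) by g = 2: 9·t ≡ -5 (mod 2).
    Reduce coefficients mod 2: 1·t ≡ 1 (mod 2).
    So t ≡ 1 (mod 2).
    Then x = 13 + 18·1 = 31, valid modulo lcm(18, 4) = 36: x ≡ 31 (mod 36).
  Combine with x ≡ 7 (mod 20): gcd(36, 20) = 4; 7 - 31 = -24, which IS divisible by 4, so compatible.
    Write x = 31 + 36·t and substitute into x ≡ 7 (mod 20): 36·t ≡ 7 − 31 = -24 (mod 20).
    Divide the congruence (and modulus) by g = 4: 9·t ≡ -6 (mod 5).
    Reduce coefficients mod 5: 4·t ≡ 4 (mod 5).
    The inverse of 4 mod 5 is 4 (since 4·4 = 16 = 3·5 + 1), so t ≡ 4·4 = 16 ≡ 1 (mod 5).
    Then x = 31 + 36·1 = 67, valid modulo lcm(36, 20) = 180: x ≡ 67 (mod 180).
Verify: 67 mod 18 = 13, 67 mod 4 = 3, 67 mod 20 = 7.

x ≡ 67 (mod 180).


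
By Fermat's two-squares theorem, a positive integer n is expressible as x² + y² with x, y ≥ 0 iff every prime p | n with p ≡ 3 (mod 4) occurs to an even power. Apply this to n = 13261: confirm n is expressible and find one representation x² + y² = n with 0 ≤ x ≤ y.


Step 1: Factor n = 13261 = 89 · 149.
Step 2: Check the mod-4 condition on each prime factor: 89 ≡ 1 (mod 4), exponent 1; 149 ≡ 1 (mod 4), exponent 1.
All primes ≡ 3 (mod 4) appear to even exponent (or don't appear), so by the two-squares theorem n IS expressible as a sum of two squares.
Step 3: Build a representation. Here n = 89 · 149 is a product of primes ≡ 1 (mod 4). Each prime p ≡ 1 (mod 4) is itself a sum of two squares; find a² by testing p − a² for a perfect square:
  89: 89 − 1² = 88, 89 − 2² = 85, 89 − 3² = 80, 89 − 4² = 73, 89 − 5² = 64 = 8² ⇒ 89 = 5² + 8².
  149: 149 − 1² = 148, 149 − 2² = 145, 149 − 3² = 140, 149 − 4² = 133, 149 − 5² = 124, 149 − 6² = 113, 149 − 7² = 100 = 10² ⇒ 149 = 7² + 10².
  Combine using the Brahmagupta–Fibonacci identity (a² + b²)(c² + d²) = (ac − bd)² + (ad + bc)² = (ac + bd)² + (ad − bc)²:
  89 · 149 = 13261: from (5² + 8²)(7² + 10²), take (5·7 − 8·10, 5·10 + 8·7) = (35 − 80, 50 + 56) = (-45, 106); dropping signs (only squares matter) gives (45, 106); check 45² + 106² = 2025 + 11236 = 13261 ✓.
Step 4: Order so x ≤ y and verify: 45² + 106² = 2025 + 11236 = 13261 = n. ✓

n = 13261 = 45² + 106² (one valid representation with x ≤ y).


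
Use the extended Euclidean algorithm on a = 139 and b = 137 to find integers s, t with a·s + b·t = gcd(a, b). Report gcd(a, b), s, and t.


Euclidean algorithm on (139, 137) — divide until remainder is 0:
  139 = 1 · 137 + 2
  137 = 68 · 2 + 1
  2 = 2 · 1 + 0
gcd(139, 137) = 1.
Track Bezout coefficients alongside the remainders: start with r₀ = 139 = a·1 + b·0 (s = 1, t = 0) and r₁ = 137 = a·0 + b·1 (s = 0, t = 1); each new remainder r_{k+1} = r_{k-1} − q_k·r_k inherits s_{k+1} = s_{k-1} − q_k·s_k, t_{k+1} = t_{k-1} − q_k·t_k, so r_k = a·s_k + b·t_k at every step:
  q = 1: r = 2, s = 1 − 1·0 = 1, t = 0 − 1·1 = -1  (check: 139·1 + 137·(-1) = 2)
  q = 68: r = 1, s = 0 − 68·1 = -68, t = 1 − 68·(-1) = 69  (check: 139·(-68) + 137·69 = 1)
The row with r = 1 (the gcd) gives the Bezout coefficients s = -68, t = 69.
Result: 139 · (-68) + 137 · (69) = 1.

gcd(139, 137) = 1; s = -68, t = 69 (check: 139·(-68) + 137·69 = 1).


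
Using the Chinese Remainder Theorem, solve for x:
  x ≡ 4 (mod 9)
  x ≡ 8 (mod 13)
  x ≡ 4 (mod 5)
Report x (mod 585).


Moduli 9, 13, 5 are pairwise coprime; by CRT there is a unique solution modulo M = 9 · 13 · 5 = 585.
Solve pairwise, accumulating the modulus:
  Start with x ≡ 4 (mod 9).
  Combine with x ≡ 8 (mod 13): since gcd(9, 13) = 1, we get a unique residue mod 117.
    Write x = 4 + 9·t and substitute into x ≡ 8 (mod 13): 9·t ≡ 8 − 4 = 4 (mod 13).
    The inverse of 9 mod 13 is 3 (since 9·3 = 27 = 2·13 + 1), so t ≡ 3·4 = 12 ≡ 12 (mod 13).
    Then x = 4 + 9·12 = 112, valid modulo lcm(9, 13) = 117: x ≡ 112 (mod 117).
  Combine with x ≡ 4 (mod 5): since gcd(117, 5) = 1, we get a unique residue mod 585.
    Write x = 112 + 117·t and substitute into x ≡ 4 (mod 5): 117·t ≡ 4 − 112 = -108 (mod 5).
    Reduce coefficients mod 5: 2·t ≡ 2 (mod 5).
    The inverse of 2 mod 5 is 3 (since 2·3 = 6 = 1·5 + 1), so t ≡ 3·2 = 6 ≡ 1 (mod 5).
    Then x = 112 + 117·1 = 229, valid modulo lcm(117, 5) = 585: x ≡ 229 (mod 585).
Verify: 229 mod 9 = 4 ✓, 229 mod 13 = 8 ✓, 229 mod 5 = 4 ✓.

x ≡ 229 (mod 585).


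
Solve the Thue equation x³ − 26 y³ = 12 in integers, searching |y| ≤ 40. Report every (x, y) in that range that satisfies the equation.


The equation is x³ - 26y³ = 12. For fixed y, x³ = 26·y³ + 12, so a solution requires the RHS to be a perfect cube.
Strategy: iterate y from -40 to 40, compute RHS = 26·y³ + 12, and check whether it is a (positive or negative) perfect cube.
Check small values of y:
  y = 0: RHS = 12 is not a perfect cube.
  y = 1: RHS = 38 is not a perfect cube.
  y = -1: RHS = -14 is not a perfect cube.
  y = 2: RHS = 220 is not a perfect cube.
  y = -2: RHS = -196 is not a perfect cube.
  y = 3: RHS = 714 is not a perfect cube.
  y = -3: RHS = -690 is not a perfect cube.
Continuing the search up to |y| = 40 finds no solutions either.
No (x, y) in the scanned range satisfies the equation.

No integer solutions with |y| ≤ 40.


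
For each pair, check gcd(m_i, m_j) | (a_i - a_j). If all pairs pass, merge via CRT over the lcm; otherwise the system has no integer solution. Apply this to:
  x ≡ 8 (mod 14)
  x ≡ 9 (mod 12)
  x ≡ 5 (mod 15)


Moduli 14, 12, 15 are not pairwise coprime, so CRT works modulo lcm(m_i) when all pairwise compatibility conditions hold.
Pairwise compatibility: gcd(m_i, m_j) must divide a_i - a_j for every pair.
Merge one congruence at a time:
  Start: x ≡ 8 (mod 14).
  Combine with x ≡ 9 (mod 12): gcd(14, 12) = 2, and 9 - 8 = 1 is NOT divisible by 2.
    ⇒ system is inconsistent (no integer solution).

No solution (the system is inconsistent).


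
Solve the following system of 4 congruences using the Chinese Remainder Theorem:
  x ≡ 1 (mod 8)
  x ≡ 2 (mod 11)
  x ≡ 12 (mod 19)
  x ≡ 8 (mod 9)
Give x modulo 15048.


Product of moduli M = 8 · 11 · 19 · 9 = 15048.
Merge one congruence at a time:
  Start: x ≡ 1 (mod 8).
  Combine with x ≡ 2 (mod 11); new modulus lcm = 88.
    Write x = 1 + 8·t and substitute into x ≡ 2 (mod 11): 8·t ≡ 2 − 1 = 1 (mod 11).
    The inverse of 8 mod 11 is 7 (since 8·7 = 56 = 5·11 + 1), so t ≡ 7·1 = 7 ≡ 7 (mod 11).
    Then x = 1 + 8·7 = 57, valid modulo lcm(8, 11) = 88: x ≡ 57 (mod 88).
  Combine with x ≡ 12 (mod 19); new modulus lcm = 1672.
    Write x = 57 + 88·t and substitute into x ≡ 12 (mod 19): 88·t ≡ 12 − 57 = -45 (mod 19).
    Reduce coefficients mod 19: 12·t ≡ 12 (mod 19).
    The inverse of 12 mod 19 is 8 (since 12·8 = 96 = 5·19 + 1), so t ≡ 8·12 = 96 ≡ 1 (mod 19).
    Then x = 57 + 88·1 = 145, valid modulo lcm(88, 19) = 1672: x ≡ 145 (mod 1672).
  Combine with x ≡ 8 (mod 9); new modulus lcm = 15048.
    Write x = 145 + 1672·t and substitute into x ≡ 8 (mod 9): 1672·t ≡ 8 − 145 = -137 (mod 9).
    Reduce coefficients mod 9: 7·t ≡ 7 (mod 9).
    The inverse of 7 mod 9 is 4 (since 7·4 = 28 = 3·9 + 1), so t ≡ 4·7 = 28 ≡ 1 (mod 9).
    Then x = 145 + 1672·1 = 1817, valid modulo lcm(1672, 9) = 15048: x ≡ 1817 (mod 15048).
Verify against each original: 1817 mod 8 = 1, 1817 mod 11 = 2, 1817 mod 19 = 12, 1817 mod 9 = 8.

x ≡ 1817 (mod 15048).


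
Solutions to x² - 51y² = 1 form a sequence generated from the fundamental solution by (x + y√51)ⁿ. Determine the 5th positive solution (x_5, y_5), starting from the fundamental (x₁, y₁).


Step 1: Find the fundamental solution (x₁, y₁) of x² - 51y² = 1.
  Expand √51 as a continued fraction. a₀ = ⌊√51⌋ = 7; iterate m_{k+1} = d_k·a_k − m_k, d_{k+1} = (51 − m_{k+1}²)/d_k, a_{k+1} = ⌊(a₀ + m_{k+1})/d_{k+1}⌋ (starting m₀ = 0, d₀ = 1), with convergents p_k = a_k·p_{k-1} + p_{k-2}, q_k = a_k·q_{k-1} + q_{k-2} (p₋₁ = 1, q₋₁ = 0):
  k = 0: a₀ = 7; p₀/q₀ = 7/1; p₀² − 51·q₀² = 49 − 51 = -2.
  k = 1: m = 7, d = 2, a = ⌊(7 + 7)/2⌋ = 7; p/q = (7·7 + 1)/(7·1 + 0) = 50/7; p² − 51·q² = 2500 − 2499 = 1.
  The first convergent with p² − 51·q² = 1 gives the fundamental solution (x₁, y₁) = (50, 7).
Step 2: Apply the recurrence (x_{n+1}, y_{n+1}) = (x₁x_n + 51y₁y_n, x₁y_n + y₁x_n) repeatedly.
  From (x_1, y_1) = (50, 7): x_2 = 50·50 + 51·7·7 = 4999; y_2 = 50·7 + 7·50 = 700.
  From (x_2, y_2) = (4999, 700): x_3 = 50·4999 + 51·7·700 = 499850; y_3 = 50·700 + 7·4999 = 69993.
  From (x_3, y_3) = (499850, 69993): x_4 = 50·499850 + 51·7·69993 = 49980001; y_4 = 50·69993 + 7·499850 = 6998600.
  From (x_4, y_4) = (49980001, 6998600): x_5 = 50·49980001 + 51·7·6998600 = 4997500250; y_5 = 50·6998600 + 7·49980001 = 699790007.
Step 3: Verify x_5² - 51·y_5² = 24975008748750062500 - 24975008748750062499 = 1 (should be 1). ✓

(x_1, y_1) = (50, 7); (x_5, y_5) = (4997500250, 699790007).


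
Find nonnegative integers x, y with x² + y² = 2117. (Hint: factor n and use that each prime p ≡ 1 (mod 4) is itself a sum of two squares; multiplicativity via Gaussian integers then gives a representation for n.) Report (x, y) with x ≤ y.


Step 1: Factor n = 2117 = 29 · 73.
Step 2: Check the mod-4 condition on each prime factor: 29 ≡ 1 (mod 4), exponent 1; 73 ≡ 1 (mod 4), exponent 1.
All primes ≡ 3 (mod 4) appear to even exponent (or don't appear), so by the two-squares theorem n IS expressible as a sum of two squares.
Step 3: Build a representation. Here n = 29 · 73 is a product of primes ≡ 1 (mod 4). Each prime p ≡ 1 (mod 4) is itself a sum of two squares; find a² by testing p − a² for a perfect square:
  29: 29 − 1² = 28, 29 − 2² = 25 = 5² ⇒ 29 = 2² + 5².
  73: 73 − 1² = 72, 73 − 2² = 69, 73 − 3² = 64 = 8² ⇒ 73 = 3² + 8².
  Combine using the Brahmagupta–Fibonacci identity (a² + b²)(c² + d²) = (ac − bd)² + (ad + bc)² = (ac + bd)² + (ad − bc)²:
  29 · 73 = 2117: from (2² + 5²)(3² + 8²), take (2·3 − 5·8, 2·8 + 5·3) = (6 − 40, 16 + 15) = (-34, 31); dropping signs (only squares matter) gives (34, 31); check 34² + 31² = 1156 + 961 = 2117 ✓.
Step 4: Order so x ≤ y and verify: 31² + 34² = 961 + 1156 = 2117 = n. ✓

n = 2117 = 31² + 34² (one valid representation with x ≤ y).


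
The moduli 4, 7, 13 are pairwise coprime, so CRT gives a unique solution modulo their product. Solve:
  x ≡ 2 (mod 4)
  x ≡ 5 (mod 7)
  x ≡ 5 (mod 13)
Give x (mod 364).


Moduli 4, 7, 13 are pairwise coprime; by CRT there is a unique solution modulo M = 4 · 7 · 13 = 364.
Solve pairwise, accumulating the modulus:
  Start with x ≡ 2 (mod 4).
  Combine with x ≡ 5 (mod 7): since gcd(4, 7) = 1, we get a unique residue mod 28.
    Write x = 2 + 4·t and substitute into x ≡ 5 (mod 7): 4·t ≡ 5 − 2 = 3 (mod 7).
    The inverse of 4 mod 7 is 2 (since 4·2 = 8 = 1·7 + 1), so t ≡ 2·3 = 6 ≡ 6 (mod 7).
    Then x = 2 + 4·6 = 26, valid modulo lcm(4, 7) = 28: x ≡ 26 (mod 28).
  Combine with x ≡ 5 (mod 13): since gcd(28, 13) = 1, we get a unique residue mod 364.
    Write x = 26 + 28·t and substitute into x ≡ 5 (mod 13): 28·t ≡ 5 − 26 = -21 (mod 13).
    Reduce coefficients mod 13: 2·t ≡ 5 (mod 13).
    The inverse of 2 mod 13 is 7 (since 2·7 = 14 = 1·13 + 1), so t ≡ 7·5 = 35 ≡ 9 (mod 13).
    Then x = 26 + 28·9 = 278, valid modulo lcm(28, 13) = 364: x ≡ 278 (mod 364).
Verify: 278 mod 4 = 2 ✓, 278 mod 7 = 5 ✓, 278 mod 13 = 5 ✓.

x ≡ 278 (mod 364).


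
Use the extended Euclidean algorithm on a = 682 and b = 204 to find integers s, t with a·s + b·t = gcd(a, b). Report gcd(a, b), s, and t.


Euclidean algorithm on (682, 204) — divide until remainder is 0:
  682 = 3 · 204 + 70
  204 = 2 · 70 + 64
  70 = 1 · 64 + 6
  64 = 10 · 6 + 4
  6 = 1 · 4 + 2
  4 = 2 · 2 + 0
gcd(682, 204) = 2.
Track Bezout coefficients alongside the remainders: start with r₀ = 682 = a·1 + b·0 (s = 1, t = 0) and r₁ = 204 = a·0 + b·1 (s = 0, t = 1); each new remainder r_{k+1} = r_{k-1} − q_k·r_k inherits s_{k+1} = s_{k-1} − q_k·s_k, t_{k+1} = t_{k-1} − q_k·t_k, so r_k = a·s_k + b·t_k at every step:
  q = 3: r = 70, s = 1 − 3·0 = 1, t = 0 − 3·1 = -3  (check: 682·1 + 204·(-3) = 70)
  q = 2: r = 64, s = 0 − 2·1 = -2, t = 1 − 2·(-3) = 7  (check: 682·(-2) + 204·7 = 64)
  q = 1: r = 6, s = 1 − 1·(-2) = 3, t = -3 − 1·7 = -10  (check: 682·3 + 204·(-10) = 6)
  q = 10: r = 4, s = -2 − 10·3 = -32, t = 7 − 10·(-10) = 107  (check: 682·(-32) + 204·107 = 4)
  q = 1: r = 2, s = 3 − 1·(-32) = 35, t = -10 − 1·107 = -117  (check: 682·35 + 204·(-117) = 2)
The row with r = 2 (the gcd) gives the Bezout coefficients s = 35, t = -117.
Result: 682 · (35) + 204 · (-117) = 2.

gcd(682, 204) = 2; s = 35, t = -117 (check: 682·35 + 204·(-117) = 2).


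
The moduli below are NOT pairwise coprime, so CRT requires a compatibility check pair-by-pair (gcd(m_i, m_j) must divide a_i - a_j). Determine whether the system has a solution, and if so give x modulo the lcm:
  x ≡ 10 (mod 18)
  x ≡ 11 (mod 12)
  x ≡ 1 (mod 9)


Moduli 18, 12, 9 are not pairwise coprime, so CRT works modulo lcm(m_i) when all pairwise compatibility conditions hold.
Pairwise compatibility: gcd(m_i, m_j) must divide a_i - a_j for every pair.
Merge one congruence at a time:
  Start: x ≡ 10 (mod 18).
  Combine with x ≡ 11 (mod 12): gcd(18, 12) = 6, and 11 - 10 = 1 is NOT divisible by 6.
    ⇒ system is inconsistent (no integer solution).

No solution (the system is inconsistent).


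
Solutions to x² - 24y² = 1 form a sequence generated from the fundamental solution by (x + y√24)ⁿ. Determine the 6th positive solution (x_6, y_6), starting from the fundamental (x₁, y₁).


Step 1: Find the fundamental solution (x₁, y₁) of x² - 24y² = 1.
  Expand √24 as a continued fraction. a₀ = ⌊√24⌋ = 4; iterate m_{k+1} = d_k·a_k − m_k, d_{k+1} = (24 − m_{k+1}²)/d_k, a_{k+1} = ⌊(a₀ + m_{k+1})/d_{k+1}⌋ (starting m₀ = 0, d₀ = 1), with convergents p_k = a_k·p_{k-1} + p_{k-2}, q_k = a_k·q_{k-1} + q_{k-2} (p₋₁ = 1, q₋₁ = 0):
  k = 0: a₀ = 4; p₀/q₀ = 4/1; p₀² − 24·q₀² = 16 − 24 = -8.
  k = 1: m = 4, d = 8, a = ⌊(4 + 4)/8⌋ = 1; p/q = (1·4 + 1)/(1·1 + 0) = 5/1; p² − 24·q² = 25 − 24 = 1.
  The first convergent with p² − 24·q² = 1 gives the fundamental solution (x₁, y₁) = (5, 1).
Step 2: Apply the recurrence (x_{n+1}, y_{n+1}) = (x₁x_n + 24y₁y_n, x₁y_n + y₁x_n) repeatedly.
  From (x_1, y_1) = (5, 1): x_2 = 5·5 + 24·1·1 = 49; y_2 = 5·1 + 1·5 = 10.
  From (x_2, y_2) = (49, 10): x_3 = 5·49 + 24·1·10 = 485; y_3 = 5·10 + 1·49 = 99.
  From (x_3, y_3) = (485, 99): x_4 = 5·485 + 24·1·99 = 4801; y_4 = 5·99 + 1·485 = 980.
  From (x_4, y_4) = (4801, 980): x_5 = 5·4801 + 24·1·980 = 47525; y_5 = 5·980 + 1·4801 = 9701.
  From (x_5, y_5) = (47525, 9701): x_6 = 5·47525 + 24·1·9701 = 470449; y_6 = 5·9701 + 1·47525 = 96030.
Step 3: Verify x_6² - 24·y_6² = 221322261601 - 221322261600 = 1 (should be 1). ✓

(x_1, y_1) = (5, 1); (x_6, y_6) = (470449, 96030).


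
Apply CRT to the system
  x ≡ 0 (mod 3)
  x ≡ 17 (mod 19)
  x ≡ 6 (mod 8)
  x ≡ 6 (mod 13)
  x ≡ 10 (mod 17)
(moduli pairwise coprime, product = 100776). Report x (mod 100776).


Product of moduli M = 3 · 19 · 8 · 13 · 17 = 100776.
Merge one congruence at a time:
  Start: x ≡ 0 (mod 3).
  Combine with x ≡ 17 (mod 19); new modulus lcm = 57.
    Write x = 0 + 3·t and substitute into x ≡ 17 (mod 19): 3·t ≡ 17 − 0 = 17 (mod 19).
    The inverse of 3 mod 19 is 13 (since 3·13 = 39 = 2·19 + 1), so t ≡ 13·17 = 221 ≡ 12 (mod 19).
    Then x = 0 + 3·12 = 36, valid modulo lcm(3, 19) = 57: x ≡ 36 (mod 57).
  Combine with x ≡ 6 (mod 8); new modulus lcm = 456.
    Write x = 36 + 57·t and substitute into x ≡ 6 (mod 8): 57·t ≡ 6 − 36 = -30 (mod 8).
    Reduce coefficients mod 8: 1·t ≡ 2 (mod 8).
    So t ≡ 2 (mod 8).
    Then x = 36 + 57·2 = 150, valid modulo lcm(57, 8) = 456: x ≡ 150 (mod 456).
  Combine with x ≡ 6 (mod 13); new modulus lcm = 5928.
    Write x = 150 + 456·t and substitute into x ≡ 6 (mod 13): 456·t ≡ 6 − 150 = -144 (mod 13).
    Reduce coefficients mod 13: 1·t ≡ 12 (mod 13).
    So t ≡ 12 (mod 13).
    Then x = 150 + 456·12 = 5622, valid modulo lcm(456, 13) = 5928: x ≡ 5622 (mod 5928).
  Combine with x ≡ 10 (mod 17); new modulus lcm = 100776.
    Write x = 5622 + 5928·t and substitute into x ≡ 10 (mod 17): 5928·t ≡ 10 − 5622 = -5612 (mod 17).
    Reduce coefficients mod 17: 12·t ≡ 15 (mod 17).
    The inverse of 12 mod 17 is 10 (since 12·10 = 120 = 7·17 + 1), so t ≡ 10·15 = 150 ≡ 14 (mod 17).
    Then x = 5622 + 5928·14 = 88614, valid modulo lcm(5928, 17) = 100776: x ≡ 88614 (mod 100776).
Verify against each original: 88614 mod 3 = 0, 88614 mod 19 = 17, 88614 mod 8 = 6, 88614 mod 13 = 6, 88614 mod 17 = 10.

x ≡ 88614 (mod 100776).


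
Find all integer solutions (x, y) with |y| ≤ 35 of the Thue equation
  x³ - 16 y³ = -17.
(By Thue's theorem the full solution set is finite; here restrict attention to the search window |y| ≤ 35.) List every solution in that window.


The equation is x³ - 16y³ = -17. For fixed y, x³ = 16·y³ − 17, so a solution requires the RHS to be a perfect cube.
Strategy: iterate y from -35 to 35, compute RHS = 16·y³ − 17, and check whether it is a (positive or negative) perfect cube.
Check small values of y:
  y = 0: RHS = -17 is not a perfect cube.
  y = 1: RHS = -1 = (-1)³ ⇒ x = -1 works.
  y = -1: RHS = -33 is not a perfect cube.
  y = 2: RHS = 111 is not a perfect cube.
  y = -2: RHS = -145 is not a perfect cube.
  y = 3: RHS = 415 is not a perfect cube.
  y = -3: RHS = -449 is not a perfect cube.
Continuing the search up to |y| = 35 finds no further solutions beyond those listed.
Collected solutions: (-1, 1).

Solutions (with |y| ≤ 35): (-1, 1).


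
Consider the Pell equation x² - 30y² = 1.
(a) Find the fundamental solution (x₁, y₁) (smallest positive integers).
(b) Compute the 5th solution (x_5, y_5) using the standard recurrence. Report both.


Step 1: Find the fundamental solution (x₁, y₁) of x² - 30y² = 1.
  Expand √30 as a continued fraction. a₀ = ⌊√30⌋ = 5; iterate m_{k+1} = d_k·a_k − m_k, d_{k+1} = (30 − m_{k+1}²)/d_k, a_{k+1} = ⌊(a₀ + m_{k+1})/d_{k+1}⌋ (starting m₀ = 0, d₀ = 1), with convergents p_k = a_k·p_{k-1} + p_{k-2}, q_k = a_k·q_{k-1} + q_{k-2} (p₋₁ = 1, q₋₁ = 0):
  k = 0: a₀ = 5; p₀/q₀ = 5/1; p₀² − 30·q₀² = 25 − 30 = -5.
  k = 1: m = 5, d = 5, a = ⌊(5 + 5)/5⌋ = 2; p/q = (2·5 + 1)/(2·1 + 0) = 11/2; p² − 30·q² = 121 − 120 = 1.
  The first convergent with p² − 30·q² = 1 gives the fundamental solution (x₁, y₁) = (11, 2).
Step 2: Apply the recurrence (x_{n+1}, y_{n+1}) = (x₁x_n + 30y₁y_n, x₁y_n + y₁x_n) repeatedly.
  From (x_1, y_1) = (11, 2): x_2 = 11·11 + 30·2·2 = 241; y_2 = 11·2 + 2·11 = 44.
  From (x_2, y_2) = (241, 44): x_3 = 11·241 + 30·2·44 = 5291; y_3 = 11·44 + 2·241 = 966.
  From (x_3, y_3) = (5291, 966): x_4 = 11·5291 + 30·2·966 = 116161; y_4 = 11·966 + 2·5291 = 21208.
  From (x_4, y_4) = (116161, 21208): x_5 = 11·116161 + 30·2·21208 = 2550251; y_5 = 11·21208 + 2·116161 = 465610.
Step 3: Verify x_5² - 30·y_5² = 6503780163001 - 6503780163000 = 1 (should be 1). ✓

(x_1, y_1) = (11, 2); (x_5, y_5) = (2550251, 465610).


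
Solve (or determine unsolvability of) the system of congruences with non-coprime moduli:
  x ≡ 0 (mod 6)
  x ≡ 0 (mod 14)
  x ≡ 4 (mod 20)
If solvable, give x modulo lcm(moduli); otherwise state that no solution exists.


Moduli 6, 14, 20 are not pairwise coprime, so CRT works modulo lcm(m_i) when all pairwise compatibility conditions hold.
Pairwise compatibility: gcd(m_i, m_j) must divide a_i - a_j for every pair.
Merge one congruence at a time:
  Start: x ≡ 0 (mod 6).
  Combine with x ≡ 0 (mod 14): gcd(6, 14) = 2; 0 - 0 = 0, which IS divisible by 2, so compatible.
    Write x = 0 + 6·t and substitute into x ≡ 0 (mod 14): 6·t ≡ 0 − 0 = 0 (mod 14).
    Divide the congruence (and modulus) by g = 2: 3·t ≡ 0 (mod 7).
    The inverse of 3 mod 7 is 5 (since 3·5 = 15 = 2·7 + 1), so t ≡ 5·0 = 0 ≡ 0 (mod 7).
    Then x = 0 + 6·0 = 0, valid modulo lcm(6, 14) = 42: x ≡ 0 (mod 42).
  Combine with x ≡ 4 (mod 20): gcd(42, 20) = 2; 4 - 0 = 4, which IS divisible by 2, so compatible.
    Write x = 0 + 42·t and substitute into x ≡ 4 (mod 20): 42·t ≡ 4 − 0 = 4 (mod 20).
    Divide the congruence (and modulus) by g = 2: 21·t ≡ 2 (mod 10).
    Reduce coefficients mod 10: 1·t ≡ 2 (mod 10).
    So t ≡ 2 (mod 10).
    Then x = 0 + 42·2 = 84, valid modulo lcm(42, 20) = 420: x ≡ 84 (mod 420).
Verify: 84 mod 6 = 0, 84 mod 14 = 0, 84 mod 20 = 4.

x ≡ 84 (mod 420).


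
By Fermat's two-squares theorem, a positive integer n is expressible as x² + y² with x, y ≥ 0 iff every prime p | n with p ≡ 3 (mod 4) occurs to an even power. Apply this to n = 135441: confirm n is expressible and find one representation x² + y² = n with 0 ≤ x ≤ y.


Step 1: Factor n = 135441 = 3^2 · 101 · 149.
Step 2: Check the mod-4 condition on each prime factor: 3 ≡ 3 (mod 4), exponent 2 (must be even); 101 ≡ 1 (mod 4), exponent 1; 149 ≡ 1 (mod 4), exponent 1.
All primes ≡ 3 (mod 4) appear to even exponent (or don't appear), so by the two-squares theorem n IS expressible as a sum of two squares.
Step 3: Build a representation. Group n = k² · m with k = 3 and m = 101 · 149 = 15049 (a product of primes ≡ 1 (mod 4)); a representation of m scales to one of n via (k·x)² + (k·y)² = k²(x² + y²). Each prime p ≡ 1 (mod 4) is itself a sum of two squares; find a² by testing p − a² for a perfect square:
  101: 101 − 1² = 100 = 10² ⇒ 101 = 1² + 10².
  149: 149 − 1² = 148, 149 − 2² = 145, 149 − 3² = 140, 149 − 4² = 133, 149 − 5² = 124, 149 − 6² = 113, 149 − 7² = 100 = 10² ⇒ 149 = 7² + 10².
  Combine using the Brahmagupta–Fibonacci identity (a² + b²)(c² + d²) = (ac − bd)² + (ad + bc)² = (ac + bd)² + (ad − bc)²:
  101 · 149 = 15049: from (1² + 10²)(7² + 10²), take (1·7 − 10·10, 1·10 + 10·7) = (7 − 100, 10 + 70) = (-93, 80); dropping signs (only squares matter) gives (93, 80); check 93² + 80² = 8649 + 6400 = 15049 ✓.
  Scale by k = 3: (3·93, 3·80) = (279, 240).
Step 4: Order so x ≤ y and verify: 240² + 279² = 57600 + 77841 = 135441 = n. ✓

n = 135441 = 240² + 279² (one valid representation with x ≤ y).


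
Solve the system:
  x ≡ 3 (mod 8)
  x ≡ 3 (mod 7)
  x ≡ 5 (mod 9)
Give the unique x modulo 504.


Moduli 8, 7, 9 are pairwise coprime; by CRT there is a unique solution modulo M = 8 · 7 · 9 = 504.
Solve pairwise, accumulating the modulus:
  Start with x ≡ 3 (mod 8).
  Combine with x ≡ 3 (mod 7): since gcd(8, 7) = 1, we get a unique residue mod 56.
    Write x = 3 + 8·t and substitute into x ≡ 3 (mod 7): 8·t ≡ 3 − 3 = 0 (mod 7).
    Reduce coefficients mod 7: 1·t ≡ 0 (mod 7).
    So t ≡ 0 (mod 7).
    Then x = 3 + 8·0 = 3, valid modulo lcm(8, 7) = 56: x ≡ 3 (mod 56).
  Combine with x ≡ 5 (mod 9): since gcd(56, 9) = 1, we get a unique residue mod 504.
    Write x = 3 + 56·t and substitute into x ≡ 5 (mod 9): 56·t ≡ 5 − 3 = 2 (mod 9).
    Reduce coefficients mod 9: 2·t ≡ 2 (mod 9).
    The inverse of 2 mod 9 is 5 (since 2·5 = 10 = 1·9 + 1), so t ≡ 5·2 = 10 ≡ 1 (mod 9).
    Then x = 3 + 56·1 = 59, valid modulo lcm(56, 9) = 504: x ≡ 59 (mod 504).
Verify: 59 mod 8 = 3 ✓, 59 mod 7 = 3 ✓, 59 mod 9 = 5 ✓.

x ≡ 59 (mod 504).


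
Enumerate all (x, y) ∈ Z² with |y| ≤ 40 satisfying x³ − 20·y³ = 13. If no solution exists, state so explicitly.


The equation is x³ - 20y³ = 13. For fixed y, x³ = 20·y³ + 13, so a solution requires the RHS to be a perfect cube.
Strategy: iterate y from -40 to 40, compute RHS = 20·y³ + 13, and check whether it is a (positive or negative) perfect cube.
Check small values of y:
  y = 0: RHS = 13 is not a perfect cube.
  y = 1: RHS = 33 is not a perfect cube.
  y = -1: RHS = -7 is not a perfect cube.
  y = 2: RHS = 173 is not a perfect cube.
  y = -2: RHS = -147 is not a perfect cube.
  y = 3: RHS = 553 is not a perfect cube.
  y = -3: RHS = -527 is not a perfect cube.
Continuing the search up to |y| = 40 finds no solutions either.
No (x, y) in the scanned range satisfies the equation.

No integer solutions with |y| ≤ 40.


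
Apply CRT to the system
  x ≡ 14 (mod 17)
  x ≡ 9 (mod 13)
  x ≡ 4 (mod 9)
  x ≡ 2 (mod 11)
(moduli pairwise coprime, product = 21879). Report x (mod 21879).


Product of moduli M = 17 · 13 · 9 · 11 = 21879.
Merge one congruence at a time:
  Start: x ≡ 14 (mod 17).
  Combine with x ≡ 9 (mod 13); new modulus lcm = 221.
    Write x = 14 + 17·t and substitute into x ≡ 9 (mod 13): 17·t ≡ 9 − 14 = -5 (mod 13).
    Reduce coefficients mod 13: 4·t ≡ 8 (mod 13).
    The inverse of 4 mod 13 is 10 (since 4·10 = 40 = 3·13 + 1), so t ≡ 10·8 = 80 ≡ 2 (mod 13).
    Then x = 14 + 17·2 = 48, valid modulo lcm(17, 13) = 221: x ≡ 48 (mod 221).
  Combine with x ≡ 4 (mod 9); new modulus lcm = 1989.
    Write x = 48 + 221·t and substitute into x ≡ 4 (mod 9): 221·t ≡ 4 − 48 = -44 (mod 9).
    Reduce coefficients mod 9: 5·t ≡ 1 (mod 9).
    The inverse of 5 mod 9 is 2 (since 5·2 = 10 = 1·9 + 1), so t ≡ 2·1 = 2 ≡ 2 (mod 9).
    Then x = 48 + 221·2 = 490, valid modulo lcm(221, 9) = 1989: x ≡ 490 (mod 1989).
  Combine with x ≡ 2 (mod 11); new modulus lcm = 21879.
    Write x = 490 + 1989·t and substitute into x ≡ 2 (mod 11): 1989·t ≡ 2 − 490 = -488 (mod 11).
    Reduce coefficients mod 11: 9·t ≡ 7 (mod 11).
    The inverse of 9 mod 11 is 5 (since 9·5 = 45 = 4·11 + 1), so t ≡ 5·7 = 35 ≡ 2 (mod 11).
    Then x = 490 + 1989·2 = 4468, valid modulo lcm(1989, 11) = 21879: x ≡ 4468 (mod 21879).
Verify against each original: 4468 mod 17 = 14, 4468 mod 13 = 9, 4468 mod 9 = 4, 4468 mod 11 = 2.

x ≡ 4468 (mod 21879).


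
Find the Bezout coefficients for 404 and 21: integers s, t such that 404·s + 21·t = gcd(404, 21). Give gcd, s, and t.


Euclidean algorithm on (404, 21) — divide until remainder is 0:
  404 = 19 · 21 + 5
  21 = 4 · 5 + 1
  5 = 5 · 1 + 0
gcd(404, 21) = 1.
Track Bezout coefficients alongside the remainders: start with r₀ = 404 = a·1 + b·0 (s = 1, t = 0) and r₁ = 21 = a·0 + b·1 (s = 0, t = 1); each new remainder r_{k+1} = r_{k-1} − q_k·r_k inherits s_{k+1} = s_{k-1} − q_k·s_k, t_{k+1} = t_{k-1} − q_k·t_k, so r_k = a·s_k + b·t_k at every step:
  q = 19: r = 5, s = 1 − 19·0 = 1, t = 0 − 19·1 = -19  (check: 404·1 + 21·(-19) = 5)
  q = 4: r = 1, s = 0 − 4·1 = -4, t = 1 − 4·(-19) = 77  (check: 404·(-4) + 21·77 = 1)
The row with r = 1 (the gcd) gives the Bezout coefficients s = -4, t = 77.
Result: 404 · (-4) + 21 · (77) = 1.

gcd(404, 21) = 1; s = -4, t = 77 (check: 404·(-4) + 21·77 = 1).


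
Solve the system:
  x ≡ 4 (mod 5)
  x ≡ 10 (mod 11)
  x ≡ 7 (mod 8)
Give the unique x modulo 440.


Moduli 5, 11, 8 are pairwise coprime; by CRT there is a unique solution modulo M = 5 · 11 · 8 = 440.
Solve pairwise, accumulating the modulus:
  Start with x ≡ 4 (mod 5).
  Combine with x ≡ 10 (mod 11): since gcd(5, 11) = 1, we get a unique residue mod 55.
    Write x = 4 + 5·t and substitute into x ≡ 10 (mod 11): 5·t ≡ 10 − 4 = 6 (mod 11).
    The inverse of 5 mod 11 is 9 (since 5·9 = 45 = 4·11 + 1), so t ≡ 9·6 = 54 ≡ 10 (mod 11).
    Then x = 4 + 5·10 = 54, valid modulo lcm(5, 11) = 55: x ≡ 54 (mod 55).
  Combine with x ≡ 7 (mod 8): since gcd(55, 8) = 1, we get a unique residue mod 440.
    Write x = 54 + 55·t and substitute into x ≡ 7 (mod 8): 55·t ≡ 7 − 54 = -47 (mod 8).
    Reduce coefficients mod 8: 7·t ≡ 1 (mod 8).
    The inverse of 7 mod 8 is 7 (since 7·7 = 49 = 6·8 + 1), so t ≡ 7·1 = 7 ≡ 7 (mod 8).
    Then x = 54 + 55·7 = 439, valid modulo lcm(55, 8) = 440: x ≡ 439 (mod 440).
Verify: 439 mod 5 = 4 ✓, 439 mod 11 = 10 ✓, 439 mod 8 = 7 ✓.

x ≡ 439 (mod 440).


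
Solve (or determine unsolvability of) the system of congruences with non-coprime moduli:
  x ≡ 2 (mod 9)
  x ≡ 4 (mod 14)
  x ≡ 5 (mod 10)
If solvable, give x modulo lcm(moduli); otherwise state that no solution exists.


Moduli 9, 14, 10 are not pairwise coprime, so CRT works modulo lcm(m_i) when all pairwise compatibility conditions hold.
Pairwise compatibility: gcd(m_i, m_j) must divide a_i - a_j for every pair.
Merge one congruence at a time:
  Start: x ≡ 2 (mod 9).
  Combine with x ≡ 4 (mod 14): gcd(9, 14) = 1; 4 - 2 = 2, which IS divisible by 1, so compatible.
    Write x = 2 + 9·t and substitute into x ≡ 4 (mod 14): 9·t ≡ 4 − 2 = 2 (mod 14).
    The inverse of 9 mod 14 is 11 (since 9·11 = 99 = 7·14 + 1), so t ≡ 11·2 = 22 ≡ 8 (mod 14).
    Then x = 2 + 9·8 = 74, valid modulo lcm(9, 14) = 126: x ≡ 74 (mod 126).
  Combine with x ≡ 5 (mod 10): gcd(126, 10) = 2, and 5 - 74 = -69 is NOT divisible by 2.
    ⇒ system is inconsistent (no integer solution).

No solution (the system is inconsistent).


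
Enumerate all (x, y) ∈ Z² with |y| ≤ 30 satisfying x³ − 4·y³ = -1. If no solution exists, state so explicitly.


The equation is x³ - 4y³ = -1. For fixed y, x³ = 4·y³ − 1, so a solution requires the RHS to be a perfect cube.
Strategy: iterate y from -30 to 30, compute RHS = 4·y³ − 1, and check whether it is a (positive or negative) perfect cube.
Check small values of y:
  y = 0: RHS = -1 = (-1)³ ⇒ x = -1 works.
  y = 1: RHS = 3 is not a perfect cube.
  y = -1: RHS = -5 is not a perfect cube.
  y = 2: RHS = 31 is not a perfect cube.
  y = -2: RHS = -33 is not a perfect cube.
  y = 3: RHS = 107 is not a perfect cube.
  y = -3: RHS = -109 is not a perfect cube.
Continuing the search up to |y| = 30 finds no further solutions beyond those listed.
Collected solutions: (-1, 0).

Solutions (with |y| ≤ 30): (-1, 0).


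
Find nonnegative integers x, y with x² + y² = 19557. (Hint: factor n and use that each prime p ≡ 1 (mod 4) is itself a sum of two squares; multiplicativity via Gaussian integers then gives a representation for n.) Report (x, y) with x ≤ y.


Step 1: Factor n = 19557 = 3^2 · 41 · 53.
Step 2: Check the mod-4 condition on each prime factor: 3 ≡ 3 (mod 4), exponent 2 (must be even); 41 ≡ 1 (mod 4), exponent 1; 53 ≡ 1 (mod 4), exponent 1.
All primes ≡ 3 (mod 4) appear to even exponent (or don't appear), so by the two-squares theorem n IS expressible as a sum of two squares.
Step 3: Build a representation. Group n = k² · m with k = 3 and m = 41 · 53 = 2173 (a product of primes ≡ 1 (mod 4)); a representation of m scales to one of n via (k·x)² + (k·y)² = k²(x² + y²). Each prime p ≡ 1 (mod 4) is itself a sum of two squares; find a² by testing p − a² for a perfect square:
  41: 41 − 1² = 40, 41 − 2² = 37, 41 − 3² = 32, 41 − 4² = 25 = 5² ⇒ 41 = 4² + 5².
  53: 53 − 1² = 52, 53 − 2² = 49 = 7² ⇒ 53 = 2² + 7².
  Combine using the Brahmagupta–Fibonacci identity (a² + b²)(c² + d²) = (ac − bd)² + (ad + bc)² = (ac + bd)² + (ad − bc)²:
  41 · 53 = 2173: from (4² + 5²)(2² + 7²), take (4·2 − 5·7, 4·7 + 5·2) = (8 − 35, 28 + 10) = (-27, 38); dropping signs (only squares matter) gives (27, 38); check 27² + 38² = 729 + 1444 = 2173 ✓.
  Scale by k = 3: (3·27, 3·38) = (81, 114).
Step 4: Order so x ≤ y and verify: 81² + 114² = 6561 + 12996 = 19557 = n. ✓

n = 19557 = 81² + 114² (one valid representation with x ≤ y).


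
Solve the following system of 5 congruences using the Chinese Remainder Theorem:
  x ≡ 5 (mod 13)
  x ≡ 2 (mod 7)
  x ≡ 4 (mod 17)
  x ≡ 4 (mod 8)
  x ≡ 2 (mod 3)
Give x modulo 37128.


Product of moduli M = 13 · 7 · 17 · 8 · 3 = 37128.
Merge one congruence at a time:
  Start: x ≡ 5 (mod 13).
  Combine with x ≡ 2 (mod 7); new modulus lcm = 91.
    Write x = 5 + 13·t and substitute into x ≡ 2 (mod 7): 13·t ≡ 2 − 5 = -3 (mod 7).
    Reduce coefficients mod 7: 6·t ≡ 4 (mod 7).
    The inverse of 6 mod 7 is 6 (since 6·6 = 36 = 5·7 + 1), so t ≡ 6·4 = 24 ≡ 3 (mod 7).
    Then x = 5 + 13·3 = 44, valid modulo lcm(13, 7) = 91: x ≡ 44 (mod 91).
  Combine with x ≡ 4 (mod 17); new modulus lcm = 1547.
    Write x = 44 + 91·t and substitute into x ≡ 4 (mod 17): 91·t ≡ 4 − 44 = -40 (mod 17).
    Reduce coefficients mod 17: 6·t ≡ 11 (mod 17).
    The inverse of 6 mod 17 is 3 (since 6·3 = 18 = 1·17 + 1), so t ≡ 3·11 = 33 ≡ 16 (mod 17).
    Then x = 44 + 91·16 = 1500, valid modulo lcm(91, 17) = 1547: x ≡ 1500 (mod 1547).
  Combine with x ≡ 4 (mod 8); new modulus lcm = 12376.
    Write x = 1500 + 1547·t and substitute into x ≡ 4 (mod 8): 1547·t ≡ 4 − 1500 = -1496 (mod 8).
    Reduce coefficients mod 8: 3·t ≡ 0 (mod 8).
    The inverse of 3 mod 8 is 3 (since 3·3 = 9 = 1·8 + 1), so t ≡ 3·0 = 0 ≡ 0 (mod 8).
    Then x = 1500 + 1547·0 = 1500, valid modulo lcm(1547, 8) = 12376: x ≡ 1500 (mod 12376).
  Combine with x ≡ 2 (mod 3); new modulus lcm = 37128.
    Write x = 1500 + 12376·t and substitute into x ≡ 2 (mod 3): 12376·t ≡ 2 − 1500 = -1498 (mod 3).
    Reduce coefficients mod 3: 1·t ≡ 2 (mod 3).
    So t ≡ 2 (mod 3).
    Then x = 1500 + 12376·2 = 26252, valid modulo lcm(12376, 3) = 37128: x ≡ 26252 (mod 37128).
Verify against each original: 26252 mod 13 = 5, 26252 mod 7 = 2, 26252 mod 17 = 4, 26252 mod 8 = 4, 26252 mod 3 = 2.

x ≡ 26252 (mod 37128).


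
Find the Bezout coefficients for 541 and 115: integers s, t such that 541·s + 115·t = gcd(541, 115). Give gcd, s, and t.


Euclidean algorithm on (541, 115) — divide until remainder is 0:
  541 = 4 · 115 + 81
  115 = 1 · 81 + 34
  81 = 2 · 34 + 13
  34 = 2 · 13 + 8
  13 = 1 · 8 + 5
  8 = 1 · 5 + 3
  5 = 1 · 3 + 2
  3 = 1 · 2 + 1
  2 = 2 · 1 + 0
gcd(541, 115) = 1.
Track Bezout coefficients alongside the remainders: start with r₀ = 541 = a·1 + b·0 (s = 1, t = 0) and r₁ = 115 = a·0 + b·1 (s = 0, t = 1); each new remainder r_{k+1} = r_{k-1} − q_k·r_k inherits s_{k+1} = s_{k-1} − q_k·s_k, t_{k+1} = t_{k-1} − q_k·t_k, so r_k = a·s_k + b·t_k at every step:
  q = 4: r = 81, s = 1 − 4·0 = 1, t = 0 − 4·1 = -4  (check: 541·1 + 115·(-4) = 81)
  q = 1: r = 34, s = 0 − 1·1 = -1, t = 1 − 1·(-4) = 5  (check: 541·(-1) + 115·5 = 34)
  q = 2: r = 13, s = 1 − 2·(-1) = 3, t = -4 − 2·5 = -14  (check: 541·3 + 115·(-14) = 13)
  q = 2: r = 8, s = -1 − 2·3 = -7, t = 5 − 2·(-14) = 33  (check: 541·(-7) + 115·33 = 8)
  q = 1: r = 5, s = 3 − 1·(-7) = 10, t = -14 − 1·33 = -47  (check: 541·10 + 115·(-47) = 5)
  q = 1: r = 3, s = -7 − 1·10 = -17, t = 33 − 1·(-47) = 80  (check: 541·(-17) + 115·80 = 3)
  q = 1: r = 2, s = 10 − 1·(-17) = 27, t = -47 − 1·80 = -127  (check: 541·27 + 115·(-127) = 2)
  q = 1: r = 1, s = -17 − 1·27 = -44, t = 80 − 1·(-127) = 207  (check: 541·(-44) + 115·207 = 1)
The row with r = 1 (the gcd) gives the Bezout coefficients s = -44, t = 207.
Result: 541 · (-44) + 115 · (207) = 1.

gcd(541, 115) = 1; s = -44, t = 207 (check: 541·(-44) + 115·207 = 1).


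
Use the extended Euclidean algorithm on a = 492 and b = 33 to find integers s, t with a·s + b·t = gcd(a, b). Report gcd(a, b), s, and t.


Euclidean algorithm on (492, 33) — divide until remainder is 0:
  492 = 14 · 33 + 30
  33 = 1 · 30 + 3
  30 = 10 · 3 + 0
gcd(492, 33) = 3.
Track Bezout coefficients alongside the remainders: start with r₀ = 492 = a·1 + b·0 (s = 1, t = 0) and r₁ = 33 = a·0 + b·1 (s = 0, t = 1); each new remainder r_{k+1} = r_{k-1} − q_k·r_k inherits s_{k+1} = s_{k-1} − q_k·s_k, t_{k+1} = t_{k-1} − q_k·t_k, so r_k = a·s_k + b·t_k at every step:
  q = 14: r = 30, s = 1 − 14·0 = 1, t = 0 − 14·1 = -14  (check: 492·1 + 33·(-14) = 30)
  q = 1: r = 3, s = 0 − 1·1 = -1, t = 1 − 1·(-14) = 15  (check: 492·(-1) + 33·15 = 3)
The row with r = 3 (the gcd) gives the Bezout coefficients s = -1, t = 15.
Result: 492 · (-1) + 33 · (15) = 3.

gcd(492, 33) = 3; s = -1, t = 15 (check: 492·(-1) + 33·15 = 3).


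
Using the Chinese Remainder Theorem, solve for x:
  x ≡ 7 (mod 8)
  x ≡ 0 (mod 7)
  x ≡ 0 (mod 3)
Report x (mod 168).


Moduli 8, 7, 3 are pairwise coprime; by CRT there is a unique solution modulo M = 8 · 7 · 3 = 168.
Solve pairwise, accumulating the modulus:
  Start with x ≡ 7 (mod 8).
  Combine with x ≡ 0 (mod 7): since gcd(8, 7) = 1, we get a unique residue mod 56.
    Write x = 7 + 8·t and substitute into x ≡ 0 (mod 7): 8·t ≡ 0 − 7 = -7 (mod 7).
    Reduce coefficients mod 7: 1·t ≡ 0 (mod 7).
    So t ≡ 0 (mod 7).
    Then x = 7 + 8·0 = 7, valid modulo lcm(8, 7) = 56: x ≡ 7 (mod 56).
  Combine with x ≡ 0 (mod 3): since gcd(56, 3) = 1, we get a unique residue mod 168.
    Write x = 7 + 56·t and substitute into x ≡ 0 (mod 3): 56·t ≡ 0 − 7 = -7 (mod 3).
    Reduce coefficients mod 3: 2·t ≡ 2 (mod 3).
    The inverse of 2 mod 3 is 2 (since 2·2 = 4 = 1·3 + 1), so t ≡ 2·2 = 4 ≡ 1 (mod 3).
    Then x = 7 + 56·1 = 63, valid modulo lcm(56, 3) = 168: x ≡ 63 (mod 168).
Verify: 63 mod 8 = 7 ✓, 63 mod 7 = 0 ✓, 63 mod 3 = 0 ✓.

x ≡ 63 (mod 168).
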